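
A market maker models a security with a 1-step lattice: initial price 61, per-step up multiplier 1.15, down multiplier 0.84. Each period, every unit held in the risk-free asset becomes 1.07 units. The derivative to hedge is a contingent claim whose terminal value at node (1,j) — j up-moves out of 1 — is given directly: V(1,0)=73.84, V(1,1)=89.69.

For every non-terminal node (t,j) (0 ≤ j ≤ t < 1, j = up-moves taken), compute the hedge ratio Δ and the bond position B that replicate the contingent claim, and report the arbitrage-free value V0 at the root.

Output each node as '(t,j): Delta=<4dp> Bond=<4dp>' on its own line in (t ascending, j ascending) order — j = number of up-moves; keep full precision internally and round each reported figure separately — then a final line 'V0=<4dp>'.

(0,0): Delta=0.8382 Bond=28.8707
V0=79.9997

Under the risk-neutral measure, an up-move has probability p* = (R−d)/(u−d) = 0.7419 and values discount at R = 1.07.
Terminal values V(1,·): V(1,0)=73.8400, V(1,1)=89.6900
  t=0,j=0: stock 61.0000 → up 70.1500 (V=89.6900), down 51.2400 (V=73.8400). Price 79.9997; hedge Δ=0.8382, bond B=28.8707.
Check: Δ(0,0)·S0 + B(0,0) = 79.9997 = V0.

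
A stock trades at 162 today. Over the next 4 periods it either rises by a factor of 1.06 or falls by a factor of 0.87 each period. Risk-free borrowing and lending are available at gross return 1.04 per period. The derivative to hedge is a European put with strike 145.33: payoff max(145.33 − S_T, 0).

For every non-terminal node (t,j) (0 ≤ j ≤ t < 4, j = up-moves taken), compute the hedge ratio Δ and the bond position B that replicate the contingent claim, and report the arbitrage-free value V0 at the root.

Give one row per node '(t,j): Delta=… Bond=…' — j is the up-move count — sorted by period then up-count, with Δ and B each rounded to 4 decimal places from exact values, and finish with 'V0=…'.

The replicating-portfolio and risk-neutral prices coincide; use p* = (1.04−0.87)/(1.06−0.87) = 0.8947 for the latter.
Terminal values V(4,·): V(4,0)=52.5206, V(4,1)=32.2519, V(4,2)=7.5566, V(4,3)=0.0000, V(4,4)=0.0000
  t=3,j=0: stock 106.6775 → up 113.0781 (V=32.2519), down 92.8094 (V=52.5206). Price 33.0629; hedge Δ=-1.0000, bond B=139.7404.
  t=3,j=1: stock 129.9749 → up 137.7734 (V=7.5566), down 113.0781 (V=32.2519). Price 9.7655; hedge Δ=-1.0000, bond B=139.7404.
  t=3,j=2: stock 158.3602 → up 167.8618 (V=0.0000), down 137.7734 (V=7.5566). Price 0.7648; hedge Δ=-0.2511, bond B=40.5366.
  t=3,j=3: stock 192.9446 → up 204.5213 (V=0.0000), down 167.8618 (V=0.0000). Price 0.0000; hedge Δ=0.0000, bond B=0.0000.
  t=2,j=0: stock 122.6178 → up 129.9749 (V=9.7655), down 106.6775 (V=33.0629). Price 11.7480; hedge Δ=-1.0000, bond B=134.3658.
  t=2,j=1: stock 149.3964 → up 158.3602 (V=0.7648), down 129.9749 (V=9.7655). Price 1.6464; hedge Δ=-0.3171, bond B=49.0184.
  t=2,j=2: stock 182.0232 → up 192.9446 (V=0.0000), down 158.3602 (V=0.7648). Price 0.0774; hedge Δ=-0.0221, bond B=4.1029.
  t=1,j=0: stock 140.9400 → up 149.3964 (V=1.6464), down 122.6178 (V=11.7480). Price 2.6055; hedge Δ=-0.3772, bond B=55.7715.
  t=1,j=1: stock 171.7200 → up 182.0232 (V=0.0774), down 149.3964 (V=1.6464). Price 0.2332; hedge Δ=-0.0481, bond B=8.4912.
  t=0,j=0: stock 162.0000 → up 171.7200 (V=0.2332), down 140.9400 (V=2.6055). Price 0.4644; hedge Δ=-0.0771, bond B=12.9501.
Each (Δ,B) replicates both successor values, so the strategy is self-financing and V0 is arbitrage-free.

(0,0): Delta=-0.0771 Bond=12.9501
(1,0): Delta=-0.3772 Bond=55.7715
(1,1): Delta=-0.0481 Bond=8.4912
(2,0): Delta=-1.0000 Bond=134.3658
(2,1): Delta=-0.3171 Bond=49.0184
(2,2): Delta=-0.0221 Bond=4.1029
(3,0): Delta=-1.0000 Bond=139.7404
(3,1): Delta=-1.0000 Bond=139.7404
(3,2): Delta=-0.2511 Bond=40.5366
(3,3): Delta=0.0000 Bond=0.0000
V0=0.4644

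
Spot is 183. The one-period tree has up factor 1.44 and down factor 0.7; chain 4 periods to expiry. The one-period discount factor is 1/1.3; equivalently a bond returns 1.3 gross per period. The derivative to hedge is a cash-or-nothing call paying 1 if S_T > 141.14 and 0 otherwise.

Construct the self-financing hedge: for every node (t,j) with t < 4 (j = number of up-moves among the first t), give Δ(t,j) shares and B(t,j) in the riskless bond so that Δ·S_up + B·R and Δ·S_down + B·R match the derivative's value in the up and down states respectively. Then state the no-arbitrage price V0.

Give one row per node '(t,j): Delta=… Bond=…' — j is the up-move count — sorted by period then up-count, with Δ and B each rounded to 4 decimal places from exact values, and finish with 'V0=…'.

Risk-neutral probability p* = (R−d)/(u−d) = (1.3−0.7)/(1.44−0.7) = 0.8108.
At expiry t=4: V(4,0)=0.0000, V(4,1)=0.0000, V(4,2)=1.0000, V(4,3)=1.0000, V(4,4)=1.0000
(3,0): S=62.7690. Δ = (V_up−V_dn)/(S_up−S_dn) = (0.0000−0.0000)/(90.3874−43.9383) = 0.0000. V = [p*·0.0000 + (1−p*)·0.0000]/1.3 = 0.0000. B = V − Δ·S = 0.0000.
(3,1): S=129.1248. Δ = (V_up−V_dn)/(S_up−S_dn) = (1.0000−0.0000)/(185.9397−90.3874) = 0.0105. V = [p*·1.0000 + (1−p*)·0.0000]/1.3 = 0.6237. B = V − Δ·S = -0.7277.
(3,2): S=265.6282. Δ = (V_up−V_dn)/(S_up−S_dn) = (1.0000−1.0000)/(382.5046−185.9397) = 0.0000. V = [p*·1.0000 + (1−p*)·1.0000]/1.3 = 0.7692. B = V − Δ·S = 0.7692.
(3,3): S=546.4351. Δ = (V_up−V_dn)/(S_up−S_dn) = (1.0000−1.0000)/(786.8665−382.5046) = 0.0000. V = [p*·1.0000 + (1−p*)·1.0000]/1.3 = 0.7692. B = V − Δ·S = 0.7692.
(2,0): S=89.6700. Δ = (V_up−V_dn)/(S_up−S_dn) = (0.6237−0.0000)/(129.1248−62.7690) = 0.0094. V = [p*·0.6237 + (1−p*)·0.0000]/1.3 = 0.3890. B = V − Δ·S = -0.4538.
(2,1): S=184.4640. Δ = (V_up−V_dn)/(S_up−S_dn) = (0.7692−0.6237)/(265.6282−129.1248) = 0.0011. V = [p*·0.7692 + (1−p*)·0.6237]/1.3 = 0.5705. B = V − Δ·S = 0.3739.
(2,2): S=379.4688. Δ = (V_up−V_dn)/(S_up−S_dn) = (0.7692−0.7692)/(546.4351−265.6282) = 0.0000. V = [p*·0.7692 + (1−p*)·0.7692]/1.3 = 0.5917. B = V − Δ·S = 0.5917.
(1,0): S=128.1000. Δ = (V_up−V_dn)/(S_up−S_dn) = (0.5705−0.3890)/(184.4640−89.6700) = 0.0019. V = [p*·0.5705 + (1−p*)·0.3890]/1.3 = 0.4125. B = V − Δ·S = 0.1671.
(1,1): S=263.5200. Δ = (V_up−V_dn)/(S_up−S_dn) = (0.5917−0.5705)/(379.4688−184.4640) = 0.0001. V = [p*·0.5917 + (1−p*)·0.5705]/1.3 = 0.4521. B = V − Δ·S = 0.4235.
(0,0): S=183.0000. Δ = (V_up−V_dn)/(S_up−S_dn) = (0.4521−0.4125)/(263.5200−128.1000) = 0.0003. V = [p*·0.4521 + (1−p*)·0.4125]/1.3 = 0.3420. B = V − Δ·S = 0.2884.
Check: Δ(0,0)·S0 + B(0,0) = 0.3420 = V0.

(0,0): Delta=0.0003 Bond=0.2884
(1,0): Delta=0.0019 Bond=0.1671
(1,1): Delta=0.0001 Bond=0.4235
(2,0): Delta=0.0094 Bond=-0.4538
(2,1): Delta=0.0011 Bond=0.3739
(2,2): Delta=0.0000 Bond=0.5917
(3,0): Delta=0.0000 Bond=0.0000
(3,1): Delta=0.0105 Bond=-0.7277
(3,2): Delta=0.0000 Bond=0.7692
(3,3): Delta=0.0000 Bond=0.7692
V0=0.3420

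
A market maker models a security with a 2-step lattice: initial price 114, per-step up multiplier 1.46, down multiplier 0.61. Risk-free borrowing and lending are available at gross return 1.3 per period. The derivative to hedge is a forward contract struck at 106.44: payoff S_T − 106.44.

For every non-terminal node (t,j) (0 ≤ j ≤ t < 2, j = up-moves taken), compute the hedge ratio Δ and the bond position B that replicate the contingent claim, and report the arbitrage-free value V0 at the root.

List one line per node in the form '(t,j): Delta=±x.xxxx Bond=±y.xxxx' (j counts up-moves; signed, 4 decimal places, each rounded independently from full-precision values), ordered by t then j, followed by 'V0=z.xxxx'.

Under the risk-neutral measure, an up-move has probability p* = (R−d)/(u−d) = 0.8118 and values discount at R = 1.3.
Terminal payoffs: V(2,0)=-64.0206, V(2,1)=-4.9116, V(2,2)=136.5624
Node (1,0) S=69.5400: V=(p*·-4.9116+(1−p*)·-64.0206)/1.3=-12.3369; Δ=(-4.9116−-64.0206)/(101.5284−42.4194)=1.0000; B=V−Δ·S=-81.8769
Node (1,1) S=166.4400: V=(p*·136.5624+(1−p*)·-4.9116)/1.3=84.5631; Δ=(136.5624−-4.9116)/(243.0024−101.5284)=1.0000; B=V−Δ·S=-81.8769
Node (0,0) S=114.0000: V=(p*·84.5631+(1−p*)·-12.3369)/1.3=51.0178; Δ=(84.5631−-12.3369)/(166.4400−69.5400)=1.0000; B=V−Δ·S=-62.9822
Check: Δ(0,0)·S0 + B(0,0) = 51.0178 = V0.

(0,0): Delta=1.0000 Bond=-62.9822
(1,0): Delta=1.0000 Bond=-81.8769
(1,1): Delta=1.0000 Bond=-81.8769
V0=51.0178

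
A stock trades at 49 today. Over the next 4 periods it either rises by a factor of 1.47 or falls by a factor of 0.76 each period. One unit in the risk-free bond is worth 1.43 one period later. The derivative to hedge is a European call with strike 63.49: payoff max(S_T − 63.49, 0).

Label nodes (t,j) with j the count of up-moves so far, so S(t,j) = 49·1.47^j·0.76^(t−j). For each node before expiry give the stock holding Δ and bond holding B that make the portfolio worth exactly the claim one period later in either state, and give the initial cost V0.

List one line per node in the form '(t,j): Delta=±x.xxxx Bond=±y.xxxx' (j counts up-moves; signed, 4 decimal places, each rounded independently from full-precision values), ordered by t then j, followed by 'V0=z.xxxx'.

No-arbitrage ⇒ martingale measure with p* = (R−d)/(u−d) = 0.9437.
At expiry t=4: V(4,0)=0.0000, V(4,1)=0.0000, V(4,2)=0.0000, V(4,3)=54.8037, V(4,4)=165.3150
Node (3,0) S=21.5098: V=(p*·0.0000+(1−p*)·0.0000)/1.43=0.0000; Δ=(0.0000−0.0000)/(31.6194−16.3475)=0.0000; B=V−Δ·S=0.0000
Node (3,1) S=41.6045: V=(p*·0.0000+(1−p*)·0.0000)/1.43=0.0000; Δ=(0.0000−0.0000)/(61.1587−31.6194)=0.0000; B=V−Δ·S=0.0000
Node (3,2) S=80.4719: V=(p*·54.8037+(1−p*)·0.0000)/1.43=36.1652; Δ=(54.8037−0.0000)/(118.2937−61.1587)=0.9592; B=V−Δ·S=-41.0232
Node (3,3) S=155.6496: V=(p*·165.3150+(1−p*)·54.8037)/1.43=111.2510; Δ=(165.3150−54.8037)/(228.8050−118.2937)=1.0000; B=V−Δ·S=-44.3986
Node (2,0) S=28.3024: V=(p*·0.0000+(1−p*)·0.0000)/1.43=0.0000; Δ=(0.0000−0.0000)/(41.6045−21.5098)=0.0000; B=V−Δ·S=0.0000
Node (2,1) S=54.7428: V=(p*·36.1652+(1−p*)·0.0000)/1.43=23.8655; Δ=(36.1652−0.0000)/(80.4719−41.6045)=0.9305; B=V−Δ·S=-27.0713
Node (2,2) S=105.8841: V=(p*·111.2510+(1−p*)·36.1652)/1.43=74.8397; Δ=(111.2510−36.1652)/(155.6496−80.4719)=0.9988; B=V−Δ·S=-30.9150
Node (1,0) S=37.2400: V=(p*·23.8655+(1−p*)·0.0000)/1.43=15.7489; Δ=(23.8655−0.0000)/(54.7428−28.3024)=0.9026; B=V−Δ·S=-17.8645
Node (1,1) S=72.0300: V=(p*·74.8397+(1−p*)·23.8655)/1.43=50.3272; Δ=(74.8397−23.8655)/(105.8841−54.7428)=0.9967; B=V−Δ·S=-21.4674
Node (0,0) S=49.0000: V=(p*·50.3272+(1−p*)·15.7489)/1.43=33.8316; Δ=(50.3272−15.7489)/(72.0300−37.2400)=0.9939; B=V−Δ·S=-14.8703
Self-financing check: at every node Δ·S+B equals the discounted successor values.

(0,0): Delta=0.9939 Bond=-14.8703
(1,0): Delta=0.9026 Bond=-17.8645
(1,1): Delta=0.9967 Bond=-21.4674
(2,0): Delta=0.0000 Bond=0.0000
(2,1): Delta=0.9305 Bond=-27.0713
(2,2): Delta=0.9988 Bond=-30.9150
(3,0): Delta=0.0000 Bond=0.0000
(3,1): Delta=0.0000 Bond=0.0000
(3,2): Delta=0.9592 Bond=-41.0232
(3,3): Delta=1.0000 Bond=-44.3986
V0=33.8316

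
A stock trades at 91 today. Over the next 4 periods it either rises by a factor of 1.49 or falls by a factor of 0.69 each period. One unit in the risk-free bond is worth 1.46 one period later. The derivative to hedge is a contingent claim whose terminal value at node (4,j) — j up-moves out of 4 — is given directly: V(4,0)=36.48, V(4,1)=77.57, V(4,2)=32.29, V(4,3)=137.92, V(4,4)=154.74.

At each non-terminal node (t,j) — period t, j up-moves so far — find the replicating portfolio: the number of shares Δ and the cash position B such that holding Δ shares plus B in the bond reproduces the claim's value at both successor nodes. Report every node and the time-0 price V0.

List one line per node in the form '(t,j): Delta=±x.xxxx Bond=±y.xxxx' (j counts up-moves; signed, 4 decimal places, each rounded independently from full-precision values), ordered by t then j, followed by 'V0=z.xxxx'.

Since d<R<u, set p* = (R−d)/(u−d) = 0.9625; price each node as the discounted p*-expectation of its children.
Payoff layer (t=4): V(4,0)=36.4800, V(4,1)=77.5700, V(4,2)=32.2900, V(4,3)=137.9200, V(4,4)=154.7400
(3,0): S=29.8943. Δ = (V_up−V_dn)/(S_up−S_dn) = (77.5700−36.4800)/(44.5425−20.6271) = 1.7181. V = [p*·77.5700 + (1−p*)·36.4800]/1.46 = 52.0747. B = V − Δ·S = 0.7122.
(3,1): S=64.5544. Δ = (V_up−V_dn)/(S_up−S_dn) = (32.2900−77.5700)/(96.1861−44.5425) = -0.8768. V = [p*·32.2900 + (1−p*)·77.5700]/1.46 = 23.2795. B = V − Δ·S = 79.8795.
(3,2): S=139.4001. Δ = (V_up−V_dn)/(S_up−S_dn) = (137.9200−32.2900)/(207.7061−96.1861) = 0.9472. V = [p*·137.9200 + (1−p*)·32.2900]/1.46 = 91.7527. B = V − Δ·S = -40.2848.
(3,3): S=301.0234. Δ = (V_up−V_dn)/(S_up−S_dn) = (154.7400−137.9200)/(448.5248−207.7061) = 0.0698. V = [p*·154.7400 + (1−p*)·137.9200]/1.46 = 105.5543. B = V − Δ·S = 84.5293.
(2,0): S=43.3251. Δ = (V_up−V_dn)/(S_up−S_dn) = (23.2795−52.0747)/(64.5544−29.8943) = -0.8308. V = [p*·23.2795 + (1−p*)·52.0747]/1.46 = 16.6844. B = V − Δ·S = 52.6785.
(2,1): S=93.5571. Δ = (V_up−V_dn)/(S_up−S_dn) = (91.7527−23.2795)/(139.4001−64.5544) = 0.9149. V = [p*·91.7527 + (1−p*)·23.2795]/1.46 = 61.0856. B = V − Δ·S = -24.5059.
(2,2): S=202.0291. Δ = (V_up−V_dn)/(S_up−S_dn) = (105.5543−91.7527)/(301.0234−139.4001) = 0.0854. V = [p*·105.5543 + (1−p*)·91.7527]/1.46 = 71.9430. B = V − Δ·S = 54.6909.
(1,0): S=62.7900. Δ = (V_up−V_dn)/(S_up−S_dn) = (61.0856−16.6844)/(93.5571−43.3251) = 0.8839. V = [p*·61.0856 + (1−p*)·16.6844]/1.46 = 40.6990. B = V − Δ·S = -14.8024.
(1,1): S=135.5900. Δ = (V_up−V_dn)/(S_up−S_dn) = (71.9430−61.0856)/(202.0291−93.5571) = 0.1001. V = [p*·71.9430 + (1−p*)·61.0856]/1.46 = 48.9971. B = V − Δ·S = 35.4254.
(0,0): S=91.0000. Δ = (V_up−V_dn)/(S_up−S_dn) = (48.9971−40.6990)/(135.5900−62.7900) = 0.1140. V = [p*·48.9971 + (1−p*)·40.6990]/1.46 = 33.3465. B = V − Δ·S = 22.9739.
Check: Δ(0,0)·S0 + B(0,0) = 33.3465 = V0.

(0,0): Delta=0.1140 Bond=22.9739
(1,0): Delta=0.8839 Bond=-14.8024
(1,1): Delta=0.1001 Bond=35.4254
(2,0): Delta=-0.8308 Bond=52.6785
(2,1): Delta=0.9149 Bond=-24.5059
(2,2): Delta=0.0854 Bond=54.6909
(3,0): Delta=1.7181 Bond=0.7122
(3,1): Delta=-0.8768 Bond=79.8795
(3,2): Delta=0.9472 Bond=-40.2848
(3,3): Delta=0.0698 Bond=84.5293
V0=33.3465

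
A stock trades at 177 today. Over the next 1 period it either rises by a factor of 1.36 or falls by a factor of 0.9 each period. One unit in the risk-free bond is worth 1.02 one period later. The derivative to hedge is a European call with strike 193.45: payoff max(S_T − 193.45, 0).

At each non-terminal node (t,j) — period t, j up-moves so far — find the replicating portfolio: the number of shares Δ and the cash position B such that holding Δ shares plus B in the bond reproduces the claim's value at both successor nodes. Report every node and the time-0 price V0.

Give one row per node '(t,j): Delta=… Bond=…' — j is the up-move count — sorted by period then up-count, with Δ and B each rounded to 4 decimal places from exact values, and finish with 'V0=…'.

Under the risk-neutral measure, an up-move has probability p* = (R−d)/(u−d) = 0.2609 and values discount at R = 1.02.
At expiry t=1: V(1,0)=0.0000, V(1,1)=47.2700
  t=0,j=0: stock 177.0000 → up 240.7200 (V=47.2700), down 159.3000 (V=0.0000). Price 12.0895; hedge Δ=0.5806, bond B=-90.6714.
Root portfolio cost Δ·177+B reproduces V0=12.0895.

(0,0): Delta=0.5806 Bond=-90.6714
V0=12.0895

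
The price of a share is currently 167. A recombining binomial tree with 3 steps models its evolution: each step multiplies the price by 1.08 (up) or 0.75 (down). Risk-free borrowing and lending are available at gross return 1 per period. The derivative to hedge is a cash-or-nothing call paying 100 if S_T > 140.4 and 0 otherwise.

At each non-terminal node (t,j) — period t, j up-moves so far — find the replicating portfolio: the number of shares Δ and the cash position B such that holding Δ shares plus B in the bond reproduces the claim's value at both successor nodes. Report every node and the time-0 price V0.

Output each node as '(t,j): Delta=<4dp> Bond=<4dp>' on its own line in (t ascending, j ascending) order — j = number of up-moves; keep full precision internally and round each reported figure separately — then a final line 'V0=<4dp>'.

The replicating-portfolio and risk-neutral prices coincide; use p* = (1−0.75)/(1.08−0.75) = 0.7576 for the latter.
At expiry t=3: V(3,0)=0.0000, V(3,1)=0.0000, V(3,2)=100.0000, V(3,3)=100.0000
Node (2,0) S=93.9375: V=(p*·0.0000+(1−p*)·0.0000)/1=0.0000; Δ=(0.0000−0.0000)/(101.4525−70.4531)=0.0000; B=V−Δ·S=0.0000
Node (2,1) S=135.2700: V=(p*·100.0000+(1−p*)·0.0000)/1=75.7576; Δ=(100.0000−0.0000)/(146.0916−101.4525)=2.2402; B=V−Δ·S=-227.2727
Node (2,2) S=194.7888: V=(p*·100.0000+(1−p*)·100.0000)/1=100.0000; Δ=(100.0000−100.0000)/(210.3719−146.0916)=0.0000; B=V−Δ·S=100.0000
Node (1,0) S=125.2500: V=(p*·75.7576+(1−p*)·0.0000)/1=57.3921; Δ=(75.7576−0.0000)/(135.2700−93.9375)=1.8329; B=V−Δ·S=-172.1763
Node (1,1) S=180.3600: V=(p*·100.0000+(1−p*)·75.7576)/1=94.1230; Δ=(100.0000−75.7576)/(194.7888−135.2700)=0.4073; B=V−Δ·S=20.6612
Node (0,0) S=167.0000: V=(p*·94.1230+(1−p*)·57.3921)/1=85.2186; Δ=(94.1230−57.3921)/(180.3600−125.2500)=0.6665; B=V−Δ·S=-26.0873
Root portfolio cost Δ·167+B reproduces V0=85.2186.

(0,0): Delta=0.6665 Bond=-26.0873
(1,0): Delta=1.8329 Bond=-172.1763
(1,1): Delta=0.4073 Bond=20.6612
(2,0): Delta=0.0000 Bond=0.0000
(2,1): Delta=2.2402 Bond=-227.2727
(2,2): Delta=0.0000 Bond=100.0000
V0=85.2186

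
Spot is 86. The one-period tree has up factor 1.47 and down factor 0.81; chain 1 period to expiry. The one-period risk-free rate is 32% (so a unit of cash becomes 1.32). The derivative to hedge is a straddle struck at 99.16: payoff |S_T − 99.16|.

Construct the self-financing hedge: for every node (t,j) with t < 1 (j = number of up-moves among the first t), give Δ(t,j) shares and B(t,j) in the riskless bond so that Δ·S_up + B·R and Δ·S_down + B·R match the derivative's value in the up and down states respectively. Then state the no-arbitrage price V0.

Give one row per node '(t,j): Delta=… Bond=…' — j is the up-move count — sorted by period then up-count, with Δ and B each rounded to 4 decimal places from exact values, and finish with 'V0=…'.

(0,0): Delta=-0.0395 Bond=24.4311
V0=21.0372

Under the risk-neutral measure, an up-move has probability p* = (R−d)/(u−d) = 0.7727 and values discount at R = 1.32.
Terminal values V(1,·): V(1,0)=29.5000, V(1,1)=27.2600
(0,0): S=86.0000. Δ = (V_up−V_dn)/(S_up−S_dn) = (27.2600−29.5000)/(126.4200−69.6600) = -0.0395. V = [p*·27.2600 + (1−p*)·29.5000]/1.32 = 21.0372. B = V − Δ·S = 24.4311.
Self-financing check: at every node Δ·S+B equals the discounted successor values.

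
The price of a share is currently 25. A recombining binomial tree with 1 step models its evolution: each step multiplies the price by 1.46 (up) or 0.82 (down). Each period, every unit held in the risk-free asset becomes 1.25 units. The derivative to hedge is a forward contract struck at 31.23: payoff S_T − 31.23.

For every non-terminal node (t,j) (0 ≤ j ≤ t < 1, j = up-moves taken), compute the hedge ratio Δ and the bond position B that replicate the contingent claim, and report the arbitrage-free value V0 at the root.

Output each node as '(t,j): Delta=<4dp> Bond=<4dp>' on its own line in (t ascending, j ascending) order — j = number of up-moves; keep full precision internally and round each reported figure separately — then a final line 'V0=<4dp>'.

(0,0): Delta=1.0000 Bond=-24.9840
V0=0.0160

Risk-neutral probability p* = (R−d)/(u−d) = (1.25−0.82)/(1.46−0.82) = 0.6719.
Terminal payoffs: V(1,0)=-10.7300, V(1,1)=5.2700
(0,0): S=25.0000. Δ = (V_up−V_dn)/(S_up−S_dn) = (5.2700−-10.7300)/(36.5000−20.5000) = 1.0000. V = [p*·5.2700 + (1−p*)·-10.7300]/1.25 = 0.0160. B = V − Δ·S = -24.9840.
Self-financing check: at every node Δ·S+B equals the discounted successor values.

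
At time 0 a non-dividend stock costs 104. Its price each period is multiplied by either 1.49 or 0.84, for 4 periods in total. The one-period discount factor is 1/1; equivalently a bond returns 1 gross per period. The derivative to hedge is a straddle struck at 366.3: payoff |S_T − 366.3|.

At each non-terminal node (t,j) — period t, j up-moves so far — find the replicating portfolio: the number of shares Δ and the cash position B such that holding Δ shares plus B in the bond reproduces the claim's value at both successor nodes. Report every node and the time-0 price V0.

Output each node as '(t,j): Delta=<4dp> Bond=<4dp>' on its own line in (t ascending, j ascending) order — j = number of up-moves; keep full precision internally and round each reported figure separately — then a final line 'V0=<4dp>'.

(0,0): Delta=-0.9354 Bond=360.6603
(1,0): Delta=-1.0000 Bond=366.3000
(1,1): Delta=-0.8240 Bond=343.3885
(2,0): Delta=-1.0000 Bond=366.3000
(2,1): Delta=-1.0000 Bond=366.3000
(2,2): Delta=-0.5201 Bond=273.2222
(3,0): Delta=-1.0000 Bond=366.3000
(3,1): Delta=-1.0000 Bond=366.3000
(3,2): Delta=-1.0000 Bond=366.3000
(3,3): Delta=0.3085 Bond=-11.8287
V0=263.3742

Risk-neutral probability p* = (R−d)/(u−d) = (1−0.84)/(1.49−0.84) = 0.2462.
Terminal values V(4,·): V(4,0)=314.5214, V(4,1)=274.4546, V(4,2)=203.3837, V(4,3)=77.3176, V(4,4)=146.2998
  t=3,j=0: stock 61.6412 → up 91.8454 (V=274.4546), down 51.7786 (V=314.5214). Price 304.6588; hedge Δ=-1.0000, bond B=366.3000.
  t=3,j=1: stock 109.3398 → up 162.9163 (V=203.3837), down 91.8454 (V=274.4546). Price 256.9602; hedge Δ=-1.0000, bond B=366.3000.
  t=3,j=2: stock 193.9479 → up 288.9824 (V=77.3176), down 162.9163 (V=203.3837). Price 172.3521; hedge Δ=-1.0000, bond B=366.3000.
  t=3,j=3: stock 344.0267 → up 512.5998 (V=146.2998), down 288.9824 (V=77.3176). Price 94.2978; hedge Δ=0.3085, bond B=-11.8287.
  t=2,j=0: stock 73.3824 → up 109.3398 (V=256.9602), down 61.6412 (V=304.6588). Price 292.9176; hedge Δ=-1.0000, bond B=366.3000.
  t=2,j=1: stock 130.1664 → up 193.9479 (V=172.3521), down 109.3398 (V=256.9602). Price 236.1336; hedge Δ=-1.0000, bond B=366.3000.
  t=2,j=2: stock 230.8904 → up 344.0267 (V=94.2978), down 193.9479 (V=172.3521). Price 153.1387; hedge Δ=-0.5201, bond B=273.2222.
  t=1,j=0: stock 87.3600 → up 130.1664 (V=236.1336), down 73.3824 (V=292.9176). Price 278.9400; hedge Δ=-1.0000, bond B=366.3000.
  t=1,j=1: stock 154.9600 → up 230.8904 (V=153.1387), down 130.1664 (V=236.1336). Price 215.7041; hedge Δ=-0.8240, bond B=343.3885.
  t=0,j=0: stock 104.0000 → up 154.9600 (V=215.7041), down 87.3600 (V=278.9400). Price 263.3742; hedge Δ=-0.9354, bond B=360.6603.
The time-0 hedge costs 263.3742, which is the no-arbitrage price.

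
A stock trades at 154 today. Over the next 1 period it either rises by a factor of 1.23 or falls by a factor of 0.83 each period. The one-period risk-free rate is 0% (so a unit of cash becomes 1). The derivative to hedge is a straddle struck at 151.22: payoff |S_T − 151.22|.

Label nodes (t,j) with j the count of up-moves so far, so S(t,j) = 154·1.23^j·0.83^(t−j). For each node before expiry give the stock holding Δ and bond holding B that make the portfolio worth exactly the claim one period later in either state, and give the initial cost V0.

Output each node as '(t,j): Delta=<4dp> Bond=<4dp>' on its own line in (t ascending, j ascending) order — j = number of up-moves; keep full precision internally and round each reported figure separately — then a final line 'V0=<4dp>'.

(0,0): Delta=0.2403 Bond=-7.3100
V0=29.6900

Under the risk-neutral measure, an up-move has probability p* = (R−d)/(u−d) = 0.4250 and values discount at R = 1.
Terminal payoffs: V(1,0)=23.4000, V(1,1)=38.2000
(0,0): S=154.0000. Δ = (V_up−V_dn)/(S_up−S_dn) = (38.2000−23.4000)/(189.4200−127.8200) = 0.2403. V = [p*·38.2000 + (1−p*)·23.4000]/1 = 29.6900. B = V − Δ·S = -7.3100.
Check: Δ(0,0)·S0 + B(0,0) = 29.6900 = V0.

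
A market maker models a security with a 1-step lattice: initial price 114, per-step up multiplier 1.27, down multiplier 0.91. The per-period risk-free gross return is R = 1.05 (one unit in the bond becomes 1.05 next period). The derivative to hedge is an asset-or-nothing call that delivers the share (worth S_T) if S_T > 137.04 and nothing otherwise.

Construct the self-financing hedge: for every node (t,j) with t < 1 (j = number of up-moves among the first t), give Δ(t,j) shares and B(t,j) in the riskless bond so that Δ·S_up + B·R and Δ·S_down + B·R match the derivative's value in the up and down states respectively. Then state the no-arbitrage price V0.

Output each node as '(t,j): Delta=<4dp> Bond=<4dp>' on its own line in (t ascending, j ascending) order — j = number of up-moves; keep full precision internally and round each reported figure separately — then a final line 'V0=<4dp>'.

The replicating-portfolio and risk-neutral prices coincide; use p* = (1.05−0.91)/(1.27−0.91) = 0.3889 for the latter.
Terminal payoffs: V(1,0)=0.0000, V(1,1)=144.7800
  t=0,j=0: stock 114.0000 → up 144.7800 (V=144.7800), down 103.7400 (V=0.0000). Price 53.6222; hedge Δ=3.5278, bond B=-348.5444.
Root portfolio cost Δ·114+B reproduces V0=53.6222.

(0,0): Delta=3.5278 Bond=-348.5444
V0=53.6222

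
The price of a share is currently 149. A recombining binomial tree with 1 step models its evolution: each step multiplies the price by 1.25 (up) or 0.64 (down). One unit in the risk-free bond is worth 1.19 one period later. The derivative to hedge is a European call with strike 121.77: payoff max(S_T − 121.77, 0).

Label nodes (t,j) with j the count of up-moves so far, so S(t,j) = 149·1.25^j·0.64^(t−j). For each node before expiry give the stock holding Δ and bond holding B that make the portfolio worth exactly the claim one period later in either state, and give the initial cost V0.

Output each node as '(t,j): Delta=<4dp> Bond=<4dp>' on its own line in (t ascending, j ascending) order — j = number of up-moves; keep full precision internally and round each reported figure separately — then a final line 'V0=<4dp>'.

No-arbitrage ⇒ martingale measure with p* = (R−d)/(u−d) = 0.9016.
Terminal payoffs: V(1,0)=0.0000, V(1,1)=64.4800
(0,0): S=149.0000. Δ = (V_up−V_dn)/(S_up−S_dn) = (64.4800−0.0000)/(186.2500−95.3600) = 0.7094. V = [p*·64.4800 + (1−p*)·0.0000]/1.19 = 48.8552. B = V − Δ·S = -56.8497.
Self-financing check: at every node Δ·S+B equals the discounted successor values.

(0,0): Delta=0.7094 Bond=-56.8497
V0=48.8552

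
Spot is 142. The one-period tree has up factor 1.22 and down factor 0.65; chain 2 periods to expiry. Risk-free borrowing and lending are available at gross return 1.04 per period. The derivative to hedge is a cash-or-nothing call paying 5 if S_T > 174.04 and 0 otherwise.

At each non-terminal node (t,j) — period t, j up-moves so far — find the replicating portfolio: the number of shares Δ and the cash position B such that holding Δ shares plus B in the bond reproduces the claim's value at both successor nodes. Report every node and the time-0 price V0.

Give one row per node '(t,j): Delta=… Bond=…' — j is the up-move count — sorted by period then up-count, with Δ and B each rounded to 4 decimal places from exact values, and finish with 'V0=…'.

(0,0): Delta=0.0406 Bond=-3.6069
(1,0): Delta=0.0000 Bond=0.0000
(1,1): Delta=0.0506 Bond=-5.4825
V0=2.1641

No-arbitrage ⇒ martingale measure with p* = (R−d)/(u−d) = 0.6842.
At expiry t=2: V(2,0)=0.0000, V(2,1)=0.0000, V(2,2)=5.0000
Node (1,0) S=92.3000: V=(p*·0.0000+(1−p*)·0.0000)/1.04=0.0000; Δ=(0.0000−0.0000)/(112.6060−59.9950)=0.0000; B=V−Δ·S=0.0000
Node (1,1) S=173.2400: V=(p*·5.0000+(1−p*)·0.0000)/1.04=3.2895; Δ=(5.0000−0.0000)/(211.3528−112.6060)=0.0506; B=V−Δ·S=-5.4825
Node (0,0) S=142.0000: V=(p*·3.2895+(1−p*)·0.0000)/1.04=2.1641; Δ=(3.2895−0.0000)/(173.2400−92.3000)=0.0406; B=V−Δ·S=-3.6069
Check: Δ(0,0)·S0 + B(0,0) = 2.1641 = V0.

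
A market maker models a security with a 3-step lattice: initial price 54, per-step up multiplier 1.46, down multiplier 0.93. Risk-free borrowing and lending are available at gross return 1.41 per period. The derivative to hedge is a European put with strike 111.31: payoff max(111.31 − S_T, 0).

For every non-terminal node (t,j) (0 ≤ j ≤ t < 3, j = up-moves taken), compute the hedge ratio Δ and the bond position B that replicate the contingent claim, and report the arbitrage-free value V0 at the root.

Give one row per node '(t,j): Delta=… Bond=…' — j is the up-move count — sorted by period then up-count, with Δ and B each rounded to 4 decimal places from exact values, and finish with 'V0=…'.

(0,0): Delta=-0.1820 Bond=10.5732
(1,0): Delta=-1.0000 Bond=55.9881
(1,1): Delta=-0.1277 Bond=10.6290
(2,0): Delta=-1.0000 Bond=78.9433
(2,1): Delta=-1.0000 Bond=78.9433
(2,2): Delta=-0.0698 Bond=8.3248
V0=0.7452

No-arbitrage ⇒ martingale measure with p* = (R−d)/(u−d) = 0.9057.
Payoff layer (t=3): V(3,0)=67.8747, V(3,1)=43.1213, V(3,2)=4.2610, V(3,3)=0.0000
(2,0): S=46.7046. Δ = (V_up−V_dn)/(S_up−S_dn) = (43.1213−67.8747)/(68.1887−43.4353) = -1.0000. V = [p*·43.1213 + (1−p*)·67.8747]/1.41 = 32.2387. B = V − Δ·S = 78.9433.
(2,1): S=73.3212. Δ = (V_up−V_dn)/(S_up−S_dn) = (4.2610−43.1213)/(107.0490−68.1887) = -1.0000. V = [p*·4.2610 + (1−p*)·43.1213]/1.41 = 5.6221. B = V − Δ·S = 78.9433.
(2,2): S=115.1064. Δ = (V_up−V_dn)/(S_up−S_dn) = (0.0000−4.2610)/(168.0553−107.0490) = -0.0698. V = [p*·0.0000 + (1−p*)·4.2610]/1.41 = 0.2851. B = V − Δ·S = 8.3248.
(1,0): S=50.2200. Δ = (V_up−V_dn)/(S_up−S_dn) = (5.6221−32.2387)/(73.3212−46.7046) = -1.0000. V = [p*·5.6221 + (1−p*)·32.2387]/1.41 = 5.7681. B = V − Δ·S = 55.9881.
(1,1): S=78.8400. Δ = (V_up−V_dn)/(S_up−S_dn) = (0.2851−5.6221)/(115.1064−73.3212) = -0.1277. V = [p*·0.2851 + (1−p*)·5.6221]/1.41 = 0.5593. B = V − Δ·S = 10.6290.
(0,0): S=54.0000. Δ = (V_up−V_dn)/(S_up−S_dn) = (0.5593−5.7681)/(78.8400−50.2200) = -0.1820. V = [p*·0.5593 + (1−p*)·5.7681]/1.41 = 0.7452. B = V − Δ·S = 10.5732.
The time-0 hedge costs 0.7452, which is the no-arbitrage price.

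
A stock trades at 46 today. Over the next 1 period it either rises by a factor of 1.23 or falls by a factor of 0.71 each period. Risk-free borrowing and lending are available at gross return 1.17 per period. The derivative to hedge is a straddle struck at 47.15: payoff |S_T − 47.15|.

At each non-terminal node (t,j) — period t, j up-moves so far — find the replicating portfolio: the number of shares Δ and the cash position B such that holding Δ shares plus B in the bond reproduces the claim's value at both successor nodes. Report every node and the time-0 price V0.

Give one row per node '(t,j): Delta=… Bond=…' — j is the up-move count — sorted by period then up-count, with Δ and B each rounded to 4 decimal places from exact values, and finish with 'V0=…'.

Under the risk-neutral measure, an up-move has probability p* = (R−d)/(u−d) = 0.8846 and values discount at R = 1.17.
Terminal payoffs: V(1,0)=14.4900, V(1,1)=9.4300
(0,0): S=46.0000. Δ = (V_up−V_dn)/(S_up−S_dn) = (9.4300−14.4900)/(56.5800−32.6600) = -0.2115. V = [p*·9.4300 + (1−p*)·14.4900]/1.17 = 8.5588. B = V − Δ·S = 18.2896.
Root portfolio cost Δ·46+B reproduces V0=8.5588.

(0,0): Delta=-0.2115 Bond=18.2896
V0=8.5588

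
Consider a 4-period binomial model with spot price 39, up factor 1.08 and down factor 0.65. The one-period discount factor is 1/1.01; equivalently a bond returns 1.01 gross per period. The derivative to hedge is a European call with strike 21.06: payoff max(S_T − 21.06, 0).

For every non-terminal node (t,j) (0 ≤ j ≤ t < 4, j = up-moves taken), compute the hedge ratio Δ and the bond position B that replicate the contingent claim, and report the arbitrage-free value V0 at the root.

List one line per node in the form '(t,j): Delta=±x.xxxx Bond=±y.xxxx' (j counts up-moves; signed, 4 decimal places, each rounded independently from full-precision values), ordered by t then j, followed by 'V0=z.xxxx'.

Risk-neutral probability p* = (R−d)/(u−d) = (1.01−0.65)/(1.08−0.65) = 0.8372.
Payoff layer (t=4): V(4,0)=0.0000, V(4,1)=0.0000, V(4,2)=0.0000, V(4,3)=10.8737, V(4,4)=31.9991
Node (3,0) S=10.7104: V=(p*·0.0000+(1−p*)·0.0000)/1.01=0.0000; Δ=(0.0000−0.0000)/(11.5672−6.9617)=0.0000; B=V−Δ·S=0.0000
Node (3,1) S=17.7957: V=(p*·0.0000+(1−p*)·0.0000)/1.01=0.0000; Δ=(0.0000−0.0000)/(19.2194−11.5672)=0.0000; B=V−Δ·S=0.0000
Node (3,2) S=29.5682: V=(p*·10.8737+(1−p*)·0.0000)/1.01=9.0134; Δ=(10.8737−0.0000)/(31.9337−19.2194)=0.8552; B=V−Δ·S=-16.2742
Node (3,3) S=49.1288: V=(p*·31.9991+(1−p*)·10.8737)/1.01=28.2773; Δ=(31.9991−10.8737)/(53.0591−31.9337)=1.0000; B=V−Δ·S=-20.8515
Node (2,0) S=16.4775: V=(p*·0.0000+(1−p*)·0.0000)/1.01=0.0000; Δ=(0.0000−0.0000)/(17.7957−10.7104)=0.0000; B=V−Δ·S=0.0000
Node (2,1) S=27.3780: V=(p*·9.0134+(1−p*)·0.0000)/1.01=7.4714; Δ=(9.0134−0.0000)/(29.5682−17.7957)=0.7656; B=V−Δ·S=-13.4900
Node (2,2) S=45.4896: V=(p*·28.2773+(1−p*)·9.0134)/1.01=24.8924; Δ=(28.2773−9.0134)/(49.1288−29.5682)=0.9848; B=V−Δ·S=-19.9073
Node (1,0) S=25.3500: V=(p*·7.4714+(1−p*)·0.0000)/1.01=6.1932; Δ=(7.4714−0.0000)/(27.3780−16.4775)=0.6854; B=V−Δ·S=-11.1822
Node (1,1) S=42.1200: V=(p*·24.8924+(1−p*)·7.4714)/1.01=21.8380; Δ=(24.8924−7.4714)/(45.4896−27.3780)=0.9619; B=V−Δ·S=-18.6759
Node (0,0) S=39.0000: V=(p*·21.8380+(1−p*)·6.1932)/1.01=19.1002; Δ=(21.8380−6.1932)/(42.1200−25.3500)=0.9329; B=V−Δ·S=-17.2831
Each (Δ,B) replicates both successor values, so the strategy is self-financing and V0 is arbitrage-free.

(0,0): Delta=0.9329 Bond=-17.2831
(1,0): Delta=0.6854 Bond=-11.1822
(1,1): Delta=0.9619 Bond=-18.6759
(2,0): Delta=0.0000 Bond=0.0000
(2,1): Delta=0.7656 Bond=-13.4900
(2,2): Delta=0.9848 Bond=-19.9073
(3,0): Delta=0.0000 Bond=0.0000
(3,1): Delta=0.0000 Bond=0.0000
(3,2): Delta=0.8552 Bond=-16.2742
(3,3): Delta=1.0000 Bond=-20.8515
V0=19.1002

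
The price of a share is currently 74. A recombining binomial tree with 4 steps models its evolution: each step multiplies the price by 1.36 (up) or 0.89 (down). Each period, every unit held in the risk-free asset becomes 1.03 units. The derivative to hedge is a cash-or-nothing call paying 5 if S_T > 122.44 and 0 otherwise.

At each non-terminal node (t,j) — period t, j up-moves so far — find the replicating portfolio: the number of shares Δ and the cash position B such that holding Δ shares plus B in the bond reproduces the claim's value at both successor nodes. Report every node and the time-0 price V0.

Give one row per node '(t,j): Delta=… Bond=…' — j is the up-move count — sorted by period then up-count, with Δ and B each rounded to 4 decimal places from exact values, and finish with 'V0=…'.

(0,0): Delta=0.0246 Bond=-1.4548
(1,0): Delta=0.0135 Bond=-0.7688
(1,1): Delta=0.0417 Bond=-3.2183
(2,0): Delta=0.0000 Bond=0.0000
(2,1): Delta=0.0343 Bond=-2.6584
(2,2): Delta=0.0530 Bond=-4.8623
(3,0): Delta=0.0000 Bond=0.0000
(3,1): Delta=0.0000 Bond=0.0000
(3,2): Delta=0.0873 Bond=-9.1923
(3,3): Delta=0.0000 Bond=4.8544
V0=0.3647

The replicating-portfolio and risk-neutral prices coincide; use p* = (1.03−0.89)/(1.36−0.89) = 0.2979 for the latter.
At expiry t=4: V(4,0)=0.0000, V(4,1)=0.0000, V(4,2)=0.0000, V(4,3)=5.0000, V(4,4)=5.0000
  t=3,j=0: stock 52.1677 → up 70.9481 (V=0.0000), down 46.4293 (V=0.0000). Price 0.0000; hedge Δ=0.0000, bond B=0.0000.
  t=3,j=1: stock 79.7169 → up 108.4150 (V=0.0000), down 70.9481 (V=0.0000). Price 0.0000; hedge Δ=0.0000, bond B=0.0000.
  t=3,j=2: stock 121.8147 → up 165.6679 (V=5.0000), down 108.4150 (V=0.0000). Price 1.4460; hedge Δ=0.0873, bond B=-9.1923.
  t=3,j=3: stock 186.1437 → up 253.1555 (V=5.0000), down 165.6679 (V=5.0000). Price 4.8544; hedge Δ=0.0000, bond B=4.8544.
  t=2,j=0: stock 58.6154 → up 79.7169 (V=0.0000), down 52.1677 (V=0.0000). Price 0.0000; hedge Δ=0.0000, bond B=0.0000.
  t=2,j=1: stock 89.5696 → up 121.8147 (V=1.4460), down 79.7169 (V=0.0000). Price 0.4182; hedge Δ=0.0343, bond B=-2.6584.
  t=2,j=2: stock 136.8704 → up 186.1437 (V=4.8544), down 121.8147 (V=1.4460). Price 2.3896; hedge Δ=0.0530, bond B=-4.8623.
  t=1,j=0: stock 65.8600 → up 89.5696 (V=0.4182), down 58.6154 (V=0.0000). Price 0.1209; hedge Δ=0.0135, bond B=-0.7688.
  t=1,j=1: stock 100.6400 → up 136.8704 (V=2.3896), down 89.5696 (V=0.4182). Price 0.9761; hedge Δ=0.0417, bond B=-3.2183.
  t=0,j=0: stock 74.0000 → up 100.6400 (V=0.9761), down 65.8600 (V=0.1209). Price 0.3647; hedge Δ=0.0246, bond B=-1.4548.
Each (Δ,B) replicates both successor values, so the strategy is self-financing and V0 is arbitrage-free.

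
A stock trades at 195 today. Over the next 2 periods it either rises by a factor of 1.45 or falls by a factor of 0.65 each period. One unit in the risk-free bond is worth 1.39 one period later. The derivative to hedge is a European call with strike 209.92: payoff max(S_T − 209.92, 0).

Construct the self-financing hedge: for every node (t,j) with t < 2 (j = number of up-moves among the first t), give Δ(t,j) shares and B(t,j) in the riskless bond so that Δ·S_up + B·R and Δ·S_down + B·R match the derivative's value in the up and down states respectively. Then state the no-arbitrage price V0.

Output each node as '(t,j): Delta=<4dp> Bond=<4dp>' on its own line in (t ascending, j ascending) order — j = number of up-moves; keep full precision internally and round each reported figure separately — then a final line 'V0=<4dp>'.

Since d<R<u, set p* = (R−d)/(u−d) = 0.9250; price each node as the discounted p*-expectation of its children.
Payoff layer (t=2): V(2,0)=0.0000, V(2,1)=0.0000, V(2,2)=200.0675
(1,0): S=126.7500. Δ = (V_up−V_dn)/(S_up−S_dn) = (0.0000−0.0000)/(183.7875−82.3875) = 0.0000. V = [p*·0.0000 + (1−p*)·0.0000]/1.39 = 0.0000. B = V − Δ·S = 0.0000.
(1,1): S=282.7500. Δ = (V_up−V_dn)/(S_up−S_dn) = (200.0675−0.0000)/(409.9875−183.7875) = 0.8845. V = [p*·200.0675 + (1−p*)·0.0000]/1.39 = 133.1384. B = V − Δ·S = -116.9459.
(0,0): S=195.0000. Δ = (V_up−V_dn)/(S_up−S_dn) = (133.1384−0.0000)/(282.7500−126.7500) = 0.8535. V = [p*·133.1384 + (1−p*)·0.0000]/1.39 = 88.5993. B = V − Δ·S = -77.8237.
Root portfolio cost Δ·195+B reproduces V0=88.5993.

(0,0): Delta=0.8535 Bond=-77.8237
(1,0): Delta=0.0000 Bond=0.0000
(1,1): Delta=0.8845 Bond=-116.9459
V0=88.5993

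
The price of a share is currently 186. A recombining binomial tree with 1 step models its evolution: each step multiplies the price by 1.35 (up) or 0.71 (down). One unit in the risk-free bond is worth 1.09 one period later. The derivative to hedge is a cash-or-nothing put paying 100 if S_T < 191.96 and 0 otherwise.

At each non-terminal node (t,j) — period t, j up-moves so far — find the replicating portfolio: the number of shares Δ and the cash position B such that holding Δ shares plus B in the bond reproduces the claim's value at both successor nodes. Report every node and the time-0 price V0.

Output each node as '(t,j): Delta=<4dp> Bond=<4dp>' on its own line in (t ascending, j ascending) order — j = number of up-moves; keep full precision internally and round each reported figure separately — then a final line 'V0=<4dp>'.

(0,0): Delta=-0.8401 Bond=193.5206
V0=37.2706

Risk-neutral probability p* = (R−d)/(u−d) = (1.09−0.71)/(1.35−0.71) = 0.5938.
Terminal payoffs: V(1,0)=100.0000, V(1,1)=0.0000
Node (0,0) S=186.0000: V=(p*·0.0000+(1−p*)·100.0000)/1.09=37.2706; Δ=(0.0000−100.0000)/(251.1000−132.0600)=-0.8401; B=V−Δ·S=193.5206
Self-financing check: at every node Δ·S+B equals the discounted successor values.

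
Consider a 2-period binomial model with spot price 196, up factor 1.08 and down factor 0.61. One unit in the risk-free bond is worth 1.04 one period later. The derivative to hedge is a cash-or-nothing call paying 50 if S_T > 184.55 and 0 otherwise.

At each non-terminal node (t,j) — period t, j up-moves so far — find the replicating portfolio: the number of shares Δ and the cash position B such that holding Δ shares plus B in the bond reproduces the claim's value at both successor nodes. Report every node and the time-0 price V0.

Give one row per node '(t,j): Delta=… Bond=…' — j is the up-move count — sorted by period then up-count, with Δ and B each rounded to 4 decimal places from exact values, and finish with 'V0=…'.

(0,0): Delta=0.4775 Bond=-54.8916
(1,0): Delta=0.0000 Bond=0.0000
(1,1): Delta=0.5026 Bond=-62.3977
V0=38.6941

The replicating-portfolio and risk-neutral prices coincide; use p* = (1.04−0.61)/(1.08−0.61) = 0.9149 for the latter.
Terminal payoffs: V(2,0)=0.0000, V(2,1)=0.0000, V(2,2)=50.0000
Node (1,0) S=119.5600: V=(p*·0.0000+(1−p*)·0.0000)/1.04=0.0000; Δ=(0.0000−0.0000)/(129.1248−72.9316)=0.0000; B=V−Δ·S=0.0000
Node (1,1) S=211.6800: V=(p*·50.0000+(1−p*)·0.0000)/1.04=43.9853; Δ=(50.0000−0.0000)/(228.6144−129.1248)=0.5026; B=V−Δ·S=-62.3977
Node (0,0) S=196.0000: V=(p*·43.9853+(1−p*)·0.0000)/1.04=38.6941; Δ=(43.9853−0.0000)/(211.6800−119.5600)=0.4775; B=V−Δ·S=-54.8916
Each (Δ,B) replicates both successor values, so the strategy is self-financing and V0 is arbitrage-free.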